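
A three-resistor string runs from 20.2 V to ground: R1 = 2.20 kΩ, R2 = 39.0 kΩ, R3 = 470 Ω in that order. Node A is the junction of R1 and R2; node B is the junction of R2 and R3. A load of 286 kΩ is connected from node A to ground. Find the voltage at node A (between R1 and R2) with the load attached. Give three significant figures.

V ≈ 19.0 V

Below node A the series string R2+R3 = 39470 Ω sits in parallel with the 286000 Ω load: 34680 Ω.
V_A = 20.2 × 34680/(2200 + 34680) = 19.0 V.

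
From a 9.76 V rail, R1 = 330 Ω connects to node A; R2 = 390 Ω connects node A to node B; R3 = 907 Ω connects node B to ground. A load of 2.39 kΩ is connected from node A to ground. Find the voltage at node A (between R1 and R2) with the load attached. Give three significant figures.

Below node A the series string R2+R3 = 1297 Ω sits in parallel with the 2390 Ω load: 840.7 Ω.
V_A = 9.76 × 840.7/(330 + 840.7) = 7.01 V.

V ≈ 7.01 V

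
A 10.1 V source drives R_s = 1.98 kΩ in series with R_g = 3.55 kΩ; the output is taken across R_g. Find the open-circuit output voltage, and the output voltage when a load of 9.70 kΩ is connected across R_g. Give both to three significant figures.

Unloaded: 6.48 V; loaded: 5.73 V

Open-circuit: V = 10.1 × 3.55/(1.98 + 3.55) = 6.48 V.
With the load, R_g becomes R_g‖R_L = 2.599 kΩ, so V = 10.1 × 2.599/4.579 = 5.73 V.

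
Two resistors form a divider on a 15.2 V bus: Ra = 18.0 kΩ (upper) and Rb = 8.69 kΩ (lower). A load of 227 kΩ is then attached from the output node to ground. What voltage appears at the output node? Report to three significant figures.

V_out ≈ 4.82 V

The load sits in parallel with Rb: Rb‖R_L = (8.69 × 227) / (8.69 + 227) = 8.370 kΩ.
V_out = 15.2 × 8.370 / (18.0 + 8.370) = 15.2 × 8.370/26.37 = 4.82 V.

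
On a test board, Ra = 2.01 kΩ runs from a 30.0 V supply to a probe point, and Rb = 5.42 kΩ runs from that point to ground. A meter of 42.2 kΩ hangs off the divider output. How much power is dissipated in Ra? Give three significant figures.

P ≈ 39.0 mW

Total resistance from the source is Ra + (Rb‖R_L) = 6.813 kΩ, so I = 30.0/6.813 kΩ = 4.403 mA.
P = I²·Ra = (4.403 mA)² × 2.01 kΩ = 39.0 mW.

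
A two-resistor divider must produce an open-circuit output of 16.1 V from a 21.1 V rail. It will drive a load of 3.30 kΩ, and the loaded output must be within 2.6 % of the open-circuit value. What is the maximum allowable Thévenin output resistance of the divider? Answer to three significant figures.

Loading drop = R_th/(R_th + R_L) ≤ 0.0260, so R_th ≤ R_L · ε/(1−ε) = 3.30 kΩ × 0.0260/0.9740 = 88.1 Ω.
(Any R1, R2 with R2/(R1+R2) = 0.763 and R1‖R2 ≤ 88.1 Ω will meet the spec.)

R_th ≤ 88.1 Ω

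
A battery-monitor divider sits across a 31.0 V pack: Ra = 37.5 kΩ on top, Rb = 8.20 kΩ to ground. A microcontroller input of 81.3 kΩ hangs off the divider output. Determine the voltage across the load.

The load sits in parallel with Rb: Rb‖R_L = (8.20 × 81.3) / (8.20 + 81.3) = 7.449 kΩ.
V_out = 31.0 × 7.449 / (37.5 + 7.449) = 31.0 × 7.449/44.95 = 5.14 V.
(Unloaded it would have been 5.56 V.)

V_out ≈ 5.14 V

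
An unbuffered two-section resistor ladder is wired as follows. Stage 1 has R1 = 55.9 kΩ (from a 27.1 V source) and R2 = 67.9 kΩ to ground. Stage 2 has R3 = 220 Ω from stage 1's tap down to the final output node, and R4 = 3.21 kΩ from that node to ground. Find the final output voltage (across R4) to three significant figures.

Stage 2 presents R3+R4 = 3430 Ω as a load on stage 1's tap.
Stage 1's lower leg becomes R2‖(R3+R4) = 3265 Ω, so V_mid = 27.1 × 3265/59170 = 1.496 V.
Stage 2 is itself unloaded: V_out = V_mid × R4/(R3+R4) = 1.496 × 3210/3430 = 1.40 V.

V_out ≈ 1.40 V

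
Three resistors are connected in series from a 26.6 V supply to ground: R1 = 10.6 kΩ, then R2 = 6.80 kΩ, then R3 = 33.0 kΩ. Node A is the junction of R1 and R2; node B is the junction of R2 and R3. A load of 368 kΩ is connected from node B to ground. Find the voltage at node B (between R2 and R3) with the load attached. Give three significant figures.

V ≈ 16.9 V

At node B, R3 is in parallel with the load: R3‖R_L = 30.28 kΩ.
Below node A the resistance is R2 + (R3‖R_L) = 37.08 kΩ, so V_A = 26.6 × 37.08/47.68 = 20.69 V.
Then V_B = V_A × (R3‖R_L)/(R2 + R3‖R_L) = 20.69 × 30.28/37.08 = 16.9 V.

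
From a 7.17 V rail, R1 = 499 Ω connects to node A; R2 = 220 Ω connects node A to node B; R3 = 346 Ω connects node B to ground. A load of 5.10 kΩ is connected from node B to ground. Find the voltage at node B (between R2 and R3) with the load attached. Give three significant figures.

V ≈ 2.23 V

At node B, R3 is in parallel with the load: R3‖R_L = 324.0 Ω.
Below node A the resistance is R2 + (R3‖R_L) = 544.0 Ω, so V_A = 7.17 × 544.0/1043 = 3.740 V.
Then V_B = V_A × (R3‖R_L)/(R2 + R3‖R_L) = 3.740 × 324.0/544.0 = 2.23 V.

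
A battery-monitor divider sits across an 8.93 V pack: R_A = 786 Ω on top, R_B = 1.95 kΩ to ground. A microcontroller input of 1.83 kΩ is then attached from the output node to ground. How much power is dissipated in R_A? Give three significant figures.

Total resistance from the source is R_A + (R_B‖R_L) = 1730 Ω, so I = 8.93/1730 Ω = 5.162 mA.
P = I²·R_A = (5.162 mA)² × 786 Ω = 20.9 mW.

P ≈ 20.9 mW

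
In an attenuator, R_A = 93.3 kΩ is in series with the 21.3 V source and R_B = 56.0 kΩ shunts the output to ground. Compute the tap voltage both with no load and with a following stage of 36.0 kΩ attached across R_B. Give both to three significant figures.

Open-circuit: V = 21.3 × 56.0/(93.3 + 56.0) = 7.99 V.
With the load, R_B becomes R_B‖R_L = 21.91 kΩ, so V = 21.3 × 21.91/115.2 = 4.05 V.

Unloaded: 7.99 V; loaded: 4.05 V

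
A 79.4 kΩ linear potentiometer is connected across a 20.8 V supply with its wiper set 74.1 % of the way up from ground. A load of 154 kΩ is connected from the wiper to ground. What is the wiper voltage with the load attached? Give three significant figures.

V ≈ 14.0 V

The wiper splits the pot into (1−α)R = 20.56 kΩ above and αR = 58.84 kΩ below.
Lower section ‖ load = 42.57 kΩ.
V_wiper = 20.8 × 42.57/(20.56 + 42.57) = 14.0 V.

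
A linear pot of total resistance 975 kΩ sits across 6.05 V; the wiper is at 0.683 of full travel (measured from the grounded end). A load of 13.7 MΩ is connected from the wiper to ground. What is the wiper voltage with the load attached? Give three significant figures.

V ≈ 4.07 V

The wiper splits the pot into (1−α)R = 309.1 kΩ above and αR = 665.9 kΩ below.
Lower section ‖ load = 635.1 kΩ.
V_wiper = 6.05 × 635.1/(309.1 + 635.1) = 4.07 V.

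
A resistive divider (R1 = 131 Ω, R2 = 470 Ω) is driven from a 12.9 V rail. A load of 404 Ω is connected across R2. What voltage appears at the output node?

V_out ≈ 8.05 V

The load sits in parallel with R2: R2‖R_L = (470 × 404) / (470 + 404) = 217.3 Ω.
V_out = 12.9 × 217.3 / (131 + 217.3) = 12.9 × 217.3/348.3 = 8.05 V.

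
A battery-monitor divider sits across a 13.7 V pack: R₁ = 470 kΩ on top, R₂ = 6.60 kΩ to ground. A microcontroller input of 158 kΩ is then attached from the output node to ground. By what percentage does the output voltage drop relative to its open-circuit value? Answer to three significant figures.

3.96 %

The divider's output (Thévenin) resistance is R₁‖R₂ = 6.509 kΩ.
Fractional drop under load = R_th/(R_th + R_L) = 6.509 / (6.509 + 158) = 0.03956.
So the output falls by 3.96 %.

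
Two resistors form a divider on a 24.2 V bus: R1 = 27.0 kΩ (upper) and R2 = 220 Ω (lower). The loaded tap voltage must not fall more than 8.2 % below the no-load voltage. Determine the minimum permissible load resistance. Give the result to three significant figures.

R_L(min) ≈ 2.44 kΩ

Output resistance R_th = R1‖R2 = (27000 × 220)/27220 = 218.2 Ω.
The fractional drop is R_th/(R_th + R_L); requiring this ≤ 0.0820 gives R_L ≥ R_th(1/0.0820 − 1) = 218.2 × 11.20 = 2.44 kΩ.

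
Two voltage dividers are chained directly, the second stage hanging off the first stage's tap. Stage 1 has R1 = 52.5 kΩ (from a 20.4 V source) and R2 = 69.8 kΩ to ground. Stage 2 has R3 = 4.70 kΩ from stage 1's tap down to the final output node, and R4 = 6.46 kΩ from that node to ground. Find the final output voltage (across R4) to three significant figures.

V_out ≈ 1.83 V

Stage 2 presents R3+R4 = 11.16 kΩ as a load on stage 1's tap.
Stage 1's lower leg becomes R2‖(R3+R4) = 9.622 kΩ, so V_mid = 20.4 × 9.622/62.12 = 3.160 V.
Stage 2 is itself unloaded: V_out = V_mid × R4/(R3+R4) = 3.160 × 6.46/11.16 = 1.83 V.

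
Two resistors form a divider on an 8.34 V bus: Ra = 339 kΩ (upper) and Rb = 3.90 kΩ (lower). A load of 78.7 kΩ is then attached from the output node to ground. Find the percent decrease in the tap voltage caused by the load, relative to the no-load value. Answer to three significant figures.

The divider's output (Thévenin) resistance is Ra‖Rb = 3.856 kΩ.
Fractional drop under load = R_th/(R_th + R_L) = 3.856 / (3.856 + 78.7) = 0.04670.
So the output falls by 4.67 %.

4.67 %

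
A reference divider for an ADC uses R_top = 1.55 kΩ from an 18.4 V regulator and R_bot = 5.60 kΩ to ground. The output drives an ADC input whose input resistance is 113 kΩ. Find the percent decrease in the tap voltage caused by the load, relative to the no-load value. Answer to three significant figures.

The divider's output (Thévenin) resistance is R_top‖R_bot = 1.214 kΩ.
Fractional drop under load = R_th/(R_th + R_L) = 1.214 / (1.214 + 113) = 0.01063.
So the output falls by 1.06 %.

1.06 %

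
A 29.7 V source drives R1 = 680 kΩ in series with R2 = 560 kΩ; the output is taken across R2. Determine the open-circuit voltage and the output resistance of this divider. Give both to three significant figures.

V_th is the open-circuit tap voltage: 29.7 × 560/(680 + 560) = 13.4 V.
With the supply zeroed, R1 and R2 appear in parallel from the tap: R_th = R1‖R2 = (680 × 560)/1240 = 307 kΩ.

V_th = 13.4 V, R_th = 307 kΩ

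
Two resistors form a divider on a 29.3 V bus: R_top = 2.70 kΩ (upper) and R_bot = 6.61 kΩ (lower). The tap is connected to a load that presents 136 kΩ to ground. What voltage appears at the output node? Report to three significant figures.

The load sits in parallel with R_bot: R_bot‖R_L = (6.61 × 136) / (6.61 + 136) = 6.304 kΩ.
V_out = 29.3 × 6.304 / (2.70 + 6.304) = 29.3 × 6.304/9.004 = 20.5 V.

V_out ≈ 20.5 V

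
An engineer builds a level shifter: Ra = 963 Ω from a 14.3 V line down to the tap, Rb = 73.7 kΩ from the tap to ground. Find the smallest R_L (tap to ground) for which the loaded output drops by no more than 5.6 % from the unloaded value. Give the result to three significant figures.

Output resistance R_th = Ra‖Rb = (963 × 73700)/74660 = 950.6 Ω.
The fractional drop is R_th/(R_th + R_L); requiring this ≤ 0.0560 gives R_L ≥ R_th(1/0.0560 − 1) = 950.6 × 16.86 = 16.0 kΩ.

R_L(min) ≈ 16.0 kΩ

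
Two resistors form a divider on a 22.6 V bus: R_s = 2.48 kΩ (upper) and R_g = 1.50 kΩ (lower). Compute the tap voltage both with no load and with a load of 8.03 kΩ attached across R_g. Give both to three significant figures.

Unloaded: 8.52 V; loaded: 7.63 V

Open-circuit: V = 22.6 × 1.50/(2.48 + 1.50) = 8.52 V.
With the load, R_g becomes R_g‖R_L = 1.264 kΩ, so V = 22.6 × 1.264/3.744 = 7.63 V.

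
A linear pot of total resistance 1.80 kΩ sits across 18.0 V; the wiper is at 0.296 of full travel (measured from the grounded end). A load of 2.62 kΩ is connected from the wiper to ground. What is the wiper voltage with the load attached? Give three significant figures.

The wiper splits the pot into (1−α)R = 1267 Ω above and αR = 532.8 Ω below.
Lower section ‖ load = 442.8 Ω.
V_wiper = 18.0 × 442.8/(1267 + 442.8) = 4.66 V.

V ≈ 4.66 V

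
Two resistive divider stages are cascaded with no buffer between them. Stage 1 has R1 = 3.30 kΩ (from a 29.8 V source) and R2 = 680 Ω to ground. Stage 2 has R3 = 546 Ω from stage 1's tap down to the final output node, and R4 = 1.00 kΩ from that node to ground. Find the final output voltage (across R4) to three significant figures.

Stage 2 presents R3+R4 = 1546 Ω as a load on stage 1's tap.
Stage 1's lower leg becomes R2‖(R3+R4) = 472.3 Ω, so V_mid = 29.8 × 472.3/3772 = 3.731 V.
Stage 2 is itself unloaded: V_out = V_mid × R4/(R3+R4) = 3.731 × 1000/1546 = 2.41 V.

V_out ≈ 2.41 V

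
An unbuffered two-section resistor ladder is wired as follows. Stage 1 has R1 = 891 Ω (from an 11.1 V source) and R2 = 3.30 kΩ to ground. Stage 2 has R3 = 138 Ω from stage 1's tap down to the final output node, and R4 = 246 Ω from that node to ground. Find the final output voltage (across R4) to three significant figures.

Stage 2 presents R3+R4 = 384.0 Ω as a load on stage 1's tap.
Stage 1's lower leg becomes R2‖(R3+R4) = 344.0 Ω, so V_mid = 11.1 × 344.0/1235 = 3.092 V.
Stage 2 is itself unloaded: V_out = V_mid × R4/(R3+R4) = 3.092 × 246/384.0 = 1.98 V.

V_out ≈ 1.98 V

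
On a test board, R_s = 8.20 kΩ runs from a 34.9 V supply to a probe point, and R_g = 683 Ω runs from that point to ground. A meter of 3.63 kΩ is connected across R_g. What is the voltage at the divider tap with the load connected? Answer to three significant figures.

The load sits in parallel with R_g: R_g‖R_L = (683 × 3630) / (683 + 3630) = 574.8 Ω.
V_out = 34.9 × 574.8 / (8200 + 574.8) = 34.9 × 574.8/8775 = 2.29 V.

V_out ≈ 2.29 V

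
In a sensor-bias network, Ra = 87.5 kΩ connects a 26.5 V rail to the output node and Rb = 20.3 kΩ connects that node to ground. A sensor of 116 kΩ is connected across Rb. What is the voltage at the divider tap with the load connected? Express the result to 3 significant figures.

V_out ≈ 4.37 V

The load sits in parallel with Rb: Rb‖R_L = (20.3 × 116) / (20.3 + 116) = 17.28 kΩ.
V_out = 26.5 × 17.28 / (87.5 + 17.28) = 26.5 × 17.28/104.8 = 4.37 V.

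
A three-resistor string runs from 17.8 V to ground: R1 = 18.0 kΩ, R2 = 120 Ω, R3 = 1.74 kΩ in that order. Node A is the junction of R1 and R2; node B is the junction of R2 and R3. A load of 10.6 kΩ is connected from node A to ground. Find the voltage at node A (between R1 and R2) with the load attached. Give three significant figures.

Below node A the series string R2+R3 = 1860 Ω sits in parallel with the 10600 Ω load: 1582 Ω.
V_A = 17.8 × 1582/(18000 + 1582) = 1.44 V.

V ≈ 1.44 V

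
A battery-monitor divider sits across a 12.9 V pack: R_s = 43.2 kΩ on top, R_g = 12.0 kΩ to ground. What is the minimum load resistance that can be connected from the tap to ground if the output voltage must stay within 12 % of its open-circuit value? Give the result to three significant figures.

Output resistance R_th = R_s‖R_g = (43.2 × 12.0)/55.20 = 9.391 kΩ.
The fractional drop is R_th/(R_th + R_L); requiring this ≤ 0.120 gives R_L ≥ R_th(1/0.120 − 1) = 9.391 × 7.333 = 68.9 kΩ.

R_L(min) ≈ 68.9 kΩ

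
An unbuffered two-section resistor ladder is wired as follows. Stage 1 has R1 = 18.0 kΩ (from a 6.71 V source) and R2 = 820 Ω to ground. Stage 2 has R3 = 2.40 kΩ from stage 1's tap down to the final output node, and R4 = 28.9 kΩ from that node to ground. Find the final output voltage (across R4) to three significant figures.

V_out ≈ 0.263 V

Stage 2 presents R3+R4 = 31300 Ω as a load on stage 1's tap.
Stage 1's lower leg becomes R2‖(R3+R4) = 799.1 Ω, so V_mid = 6.71 × 799.1/18800 = 0.2852 V.
Stage 2 is itself unloaded: V_out = V_mid × R4/(R3+R4) = 0.2852 × 28900/31300 = 0.263 V.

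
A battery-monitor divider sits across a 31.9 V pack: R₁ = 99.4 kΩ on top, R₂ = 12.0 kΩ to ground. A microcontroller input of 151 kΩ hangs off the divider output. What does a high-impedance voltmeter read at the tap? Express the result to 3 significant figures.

V_out ≈ 3.21 V

The load sits in parallel with R₂: R₂‖R_L = (12.0 × 151) / (12.0 + 151) = 11.12 kΩ.
V_out = 31.9 × 11.12 / (99.4 + 11.12) = 31.9 × 11.12/110.5 = 3.21 V.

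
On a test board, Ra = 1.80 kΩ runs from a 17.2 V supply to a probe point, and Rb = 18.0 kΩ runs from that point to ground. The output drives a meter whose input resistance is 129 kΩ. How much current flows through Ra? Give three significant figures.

Rb‖R_L = 15.80 kΩ, so the source sees Ra + Rb‖R_L = 17.60 kΩ.
I = 17.2 V / 17.60 kΩ = 0.977 mA.

I ≈ 0.977 mA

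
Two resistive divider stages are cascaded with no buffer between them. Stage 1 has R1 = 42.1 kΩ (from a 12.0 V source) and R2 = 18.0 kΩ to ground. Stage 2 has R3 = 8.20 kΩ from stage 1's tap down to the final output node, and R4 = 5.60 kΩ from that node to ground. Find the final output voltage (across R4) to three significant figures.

V_out ≈ 0.762 V

Stage 2 presents R3+R4 = 13.80 kΩ as a load on stage 1's tap.
Stage 1's lower leg becomes R2‖(R3+R4) = 7.811 kΩ, so V_mid = 12.0 × 7.811/49.91 = 1.878 V.
Stage 2 is itself unloaded: V_out = V_mid × R4/(R3+R4) = 1.878 × 5.60/13.80 = 0.762 V.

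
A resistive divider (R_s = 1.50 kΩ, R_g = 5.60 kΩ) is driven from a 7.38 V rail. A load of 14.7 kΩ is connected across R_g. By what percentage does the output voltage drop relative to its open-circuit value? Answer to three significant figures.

The divider's output (Thévenin) resistance is R_s‖R_g = 1.183 kΩ.
Fractional drop under load = R_th/(R_th + R_L) = 1.183 / (1.183 + 14.7) = 0.07449.
So the output falls by 7.45 %.

7.45 %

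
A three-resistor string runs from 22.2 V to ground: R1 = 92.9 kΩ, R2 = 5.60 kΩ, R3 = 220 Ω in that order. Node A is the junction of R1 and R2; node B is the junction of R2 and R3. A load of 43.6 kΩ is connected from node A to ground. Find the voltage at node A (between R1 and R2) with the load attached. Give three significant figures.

V ≈ 1.16 V

Below node A the series string R2+R3 = 5820 Ω sits in parallel with the 43600 Ω load: 5135 Ω.
V_A = 22.2 × 5135/(92900 + 5135) = 1.16 V.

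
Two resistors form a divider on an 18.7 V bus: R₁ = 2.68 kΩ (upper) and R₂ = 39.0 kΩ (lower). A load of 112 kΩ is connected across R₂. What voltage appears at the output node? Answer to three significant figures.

V_out ≈ 17.1 V

The load sits in parallel with R₂: R₂‖R_L = (39.0 × 112) / (39.0 + 112) = 28.93 kΩ.
V_out = 18.7 × 28.93 / (2.68 + 28.93) = 18.7 × 28.93/31.61 = 17.1 V.
(Unloaded it would have been 17.5 V.)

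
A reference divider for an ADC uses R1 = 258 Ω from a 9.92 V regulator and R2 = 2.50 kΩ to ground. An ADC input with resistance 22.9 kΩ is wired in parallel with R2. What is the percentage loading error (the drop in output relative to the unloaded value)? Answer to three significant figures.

1.01 %

The divider's output (Thévenin) resistance is R1‖R2 = 233.9 Ω.
Fractional drop under load = R_th/(R_th + R_L) = 233.9 / (233.9 + 22900) = 0.01011.
So the output falls by 1.01 %.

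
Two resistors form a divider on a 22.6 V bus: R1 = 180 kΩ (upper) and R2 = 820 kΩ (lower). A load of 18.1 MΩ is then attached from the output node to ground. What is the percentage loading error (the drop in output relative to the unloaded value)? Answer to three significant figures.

0.809 %

The divider's output (Thévenin) resistance is R1‖R2 = 147.6 kΩ.
Fractional drop under load = R_th/(R_th + R_L) = 147.6 / (147.6 + 18100) = 0.008089.
So the output falls by 0.809 %.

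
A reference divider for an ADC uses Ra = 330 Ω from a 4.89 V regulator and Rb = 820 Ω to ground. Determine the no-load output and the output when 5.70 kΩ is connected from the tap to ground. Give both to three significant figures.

Open-circuit: V = 4.89 × 820/(330 + 820) = 3.49 V.
With the load, Rb becomes Rb‖R_L = 716.9 Ω, so V = 4.89 × 716.9/1047 = 3.35 V.

Unloaded: 3.49 V; loaded: 3.35 V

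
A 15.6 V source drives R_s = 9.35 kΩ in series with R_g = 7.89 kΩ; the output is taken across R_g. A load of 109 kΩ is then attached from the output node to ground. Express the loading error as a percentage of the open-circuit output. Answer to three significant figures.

The divider's output (Thévenin) resistance is R_s‖R_g = 4.279 kΩ.
Fractional drop under load = R_th/(R_th + R_L) = 4.279 / (4.279 + 109) = 0.03777.
So the output falls by 3.78 %.

3.78 %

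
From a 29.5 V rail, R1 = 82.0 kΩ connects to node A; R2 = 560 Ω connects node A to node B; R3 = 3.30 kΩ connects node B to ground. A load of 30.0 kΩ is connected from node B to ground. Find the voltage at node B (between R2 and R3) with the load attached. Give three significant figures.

At node B, R3 is in parallel with the load: R3‖R_L = 2973 Ω.
Below node A the resistance is R2 + (R3‖R_L) = 3533 Ω, so V_A = 29.5 × 3533/85530 = 1.219 V.
Then V_B = V_A × (R3‖R_L)/(R2 + R3‖R_L) = 1.219 × 2973/3533 = 1.03 V.

V ≈ 1.03 V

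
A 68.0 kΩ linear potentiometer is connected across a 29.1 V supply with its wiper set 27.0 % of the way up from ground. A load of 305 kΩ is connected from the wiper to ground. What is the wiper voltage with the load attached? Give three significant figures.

The wiper splits the pot into (1−α)R = 49.64 kΩ above and αR = 18.36 kΩ below.
Lower section ‖ load = 17.32 kΩ.
V_wiper = 29.1 × 17.32/(49.64 + 17.32) = 7.53 V.

V ≈ 7.53 V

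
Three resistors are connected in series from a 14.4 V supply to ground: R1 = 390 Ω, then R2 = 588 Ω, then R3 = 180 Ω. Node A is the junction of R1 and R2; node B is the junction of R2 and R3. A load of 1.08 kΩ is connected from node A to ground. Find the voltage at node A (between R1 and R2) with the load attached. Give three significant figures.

V ≈ 7.70 V

Below node A the series string R2+R3 = 768.0 Ω sits in parallel with the 1080 Ω load: 448.8 Ω.
V_A = 14.4 × 448.8/(390 + 448.8) = 7.70 V.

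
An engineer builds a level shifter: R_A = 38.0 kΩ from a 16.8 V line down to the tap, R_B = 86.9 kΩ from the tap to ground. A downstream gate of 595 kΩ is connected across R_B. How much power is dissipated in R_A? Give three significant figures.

P ≈ 0.828 mW

Total resistance from the source is R_A + (R_B‖R_L) = 113.8 kΩ, so I = 16.8/113.8 kΩ = 0.1476 mA.
P = I²·R_A = (0.1476 mA)² × 38.0 kΩ = 0.828 mW.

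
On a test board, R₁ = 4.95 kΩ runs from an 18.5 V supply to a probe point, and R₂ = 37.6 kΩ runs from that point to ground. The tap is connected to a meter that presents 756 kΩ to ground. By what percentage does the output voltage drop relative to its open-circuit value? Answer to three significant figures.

The divider's output (Thévenin) resistance is R₁‖R₂ = 4.374 kΩ.
Fractional drop under load = R_th/(R_th + R_L) = 4.374 / (4.374 + 756) = 0.005753.
So the output falls by 0.575 %.

0.575 %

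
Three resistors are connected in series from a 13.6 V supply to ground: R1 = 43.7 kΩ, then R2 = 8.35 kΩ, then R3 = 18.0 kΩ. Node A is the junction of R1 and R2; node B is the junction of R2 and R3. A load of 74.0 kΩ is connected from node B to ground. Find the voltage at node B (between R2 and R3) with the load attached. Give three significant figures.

At node B, R3 is in parallel with the load: R3‖R_L = 14.48 kΩ.
Below node A the resistance is R2 + (R3‖R_L) = 22.83 kΩ, so V_A = 13.6 × 22.83/66.53 = 4.667 V.
Then V_B = V_A × (R3‖R_L)/(R2 + R3‖R_L) = 4.667 × 14.48/22.83 = 2.96 V.

V ≈ 2.96 V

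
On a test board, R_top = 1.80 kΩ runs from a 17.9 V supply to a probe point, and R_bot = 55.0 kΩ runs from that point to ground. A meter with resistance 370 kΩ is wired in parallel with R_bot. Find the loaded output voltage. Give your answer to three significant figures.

The load sits in parallel with R_bot: R_bot‖R_L = (55.0 × 370) / (55.0 + 370) = 47.88 kΩ.
V_out = 17.9 × 47.88 / (1.80 + 47.88) = 17.9 × 47.88/49.68 = 17.3 V.

V_out ≈ 17.3 V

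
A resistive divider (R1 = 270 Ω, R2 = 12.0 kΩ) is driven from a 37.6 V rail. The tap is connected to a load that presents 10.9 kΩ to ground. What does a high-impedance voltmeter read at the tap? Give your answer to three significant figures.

The load sits in parallel with R2: R2‖R_L = (12000 × 10900) / (12000 + 10900) = 5712 Ω.
V_out = 37.6 × 5712 / (270 + 5712) = 37.6 × 5712/5982 = 35.9 V.
(Unloaded it would have been 36.8 V.)

V_out ≈ 35.9 V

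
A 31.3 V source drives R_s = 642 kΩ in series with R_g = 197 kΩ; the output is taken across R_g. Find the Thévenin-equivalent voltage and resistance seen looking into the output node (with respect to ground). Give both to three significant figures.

V_th = 7.35 V, R_th = 151 kΩ

V_th is the open-circuit tap voltage: 31.3 × 197/(642 + 197) = 7.35 V.
With the supply zeroed, R_s and R_g appear in parallel from the tap: R_th = R_s‖R_g = (642 × 197)/839.0 = 151 kΩ.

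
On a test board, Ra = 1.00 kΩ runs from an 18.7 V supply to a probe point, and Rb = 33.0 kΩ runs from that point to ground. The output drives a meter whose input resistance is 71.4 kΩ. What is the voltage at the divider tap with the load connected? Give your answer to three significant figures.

The load sits in parallel with Rb: Rb‖R_L = (33.0 × 71.4) / (33.0 + 71.4) = 22.57 kΩ.
V_out = 18.7 × 22.57 / (1.00 + 22.57) = 18.7 × 22.57/23.57 = 17.9 V.

V_out ≈ 17.9 V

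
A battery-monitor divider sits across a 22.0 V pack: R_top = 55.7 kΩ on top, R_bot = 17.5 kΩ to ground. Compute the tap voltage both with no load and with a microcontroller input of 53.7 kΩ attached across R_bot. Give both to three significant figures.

Unloaded: 5.26 V; loaded: 4.21 V

Open-circuit: V = 22.0 × 17.5/(55.7 + 17.5) = 5.26 V.
With the load, R_bot becomes R_bot‖R_L = 13.20 kΩ, so V = 22.0 × 13.20/68.90 = 4.21 V.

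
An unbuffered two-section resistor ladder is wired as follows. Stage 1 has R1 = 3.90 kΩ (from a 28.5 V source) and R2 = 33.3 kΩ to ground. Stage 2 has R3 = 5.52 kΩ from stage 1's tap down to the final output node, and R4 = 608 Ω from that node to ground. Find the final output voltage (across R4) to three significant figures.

Stage 2 presents R3+R4 = 6128 Ω as a load on stage 1's tap.
Stage 1's lower leg becomes R2‖(R3+R4) = 5176 Ω, so V_mid = 28.5 × 5176/9076 = 16.25 V.
Stage 2 is itself unloaded: V_out = V_mid × R4/(R3+R4) = 16.25 × 608/6128 = 1.61 V.

V_out ≈ 1.61 V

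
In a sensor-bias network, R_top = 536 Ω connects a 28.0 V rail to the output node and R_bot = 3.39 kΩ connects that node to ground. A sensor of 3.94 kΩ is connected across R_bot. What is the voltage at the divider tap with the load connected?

The load sits in parallel with R_bot: R_bot‖R_L = (3390 × 3940) / (3390 + 3940) = 1822 Ω.
V_out = 28.0 × 1822 / (536 + 1822) = 28.0 × 1822/2358 = 21.6 V.
(Unloaded it would have been 24.2 V.)

V_out ≈ 21.6 V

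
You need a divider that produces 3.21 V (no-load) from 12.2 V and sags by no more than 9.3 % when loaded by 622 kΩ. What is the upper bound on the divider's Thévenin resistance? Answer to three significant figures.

Loading drop = R_th/(R_th + R_L) ≤ 0.0930, so R_th ≤ R_L · ε/(1−ε) = 622 kΩ × 0.0930/0.9070 = 63.8 kΩ.
(Any R1, R2 with R2/(R1+R2) = 0.263 and R1‖R2 ≤ 63.8 kΩ will meet the spec.)

R_th ≤ 63.8 kΩ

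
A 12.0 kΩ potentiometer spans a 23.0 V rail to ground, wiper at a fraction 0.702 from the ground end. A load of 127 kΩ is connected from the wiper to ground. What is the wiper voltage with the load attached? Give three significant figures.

The wiper splits the pot into (1−α)R = 3.576 kΩ above and αR = 8.424 kΩ below.
Lower section ‖ load = 7.900 kΩ.
V_wiper = 23.0 × 7.900/(3.576 + 7.900) = 15.8 V.

V ≈ 15.8 V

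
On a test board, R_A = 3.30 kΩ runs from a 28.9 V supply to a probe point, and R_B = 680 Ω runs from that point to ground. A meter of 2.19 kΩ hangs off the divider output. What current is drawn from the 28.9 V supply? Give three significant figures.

I ≈ 7.57 mA

R_B‖R_L = 518.9 Ω, so the source sees R_A + R_B‖R_L = 3819 Ω.
I = 28.9 V / 3819 Ω = 7.57 mA.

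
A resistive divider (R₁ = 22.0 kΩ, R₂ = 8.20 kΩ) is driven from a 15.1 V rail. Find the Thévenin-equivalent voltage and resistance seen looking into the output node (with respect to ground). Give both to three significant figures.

V_th = 4.10 V, R_th = 5.97 kΩ

V_th is the open-circuit tap voltage: 15.1 × 8.20/(22.0 + 8.20) = 4.10 V.
With the supply zeroed, R₁ and R₂ appear in parallel from the tap: R_th = R₁‖R₂ = (22.0 × 8.20)/30.20 = 5.97 kΩ.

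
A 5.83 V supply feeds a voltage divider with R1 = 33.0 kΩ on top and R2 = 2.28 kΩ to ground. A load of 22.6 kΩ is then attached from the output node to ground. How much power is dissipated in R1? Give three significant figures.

P ≈ 0.912 mW

Total resistance from the source is R1 + (R2‖R_L) = 35.07 kΩ, so I = 5.83/35.07 kΩ = 0.1662 mA.
P = I²·R1 = (0.1662 mA)² × 33.0 kΩ = 0.912 mW.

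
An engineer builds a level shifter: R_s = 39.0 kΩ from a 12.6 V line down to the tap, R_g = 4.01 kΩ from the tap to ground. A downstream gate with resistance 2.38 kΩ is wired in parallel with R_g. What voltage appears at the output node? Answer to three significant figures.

The load sits in parallel with R_g: R_g‖R_L = (4.01 × 2.38) / (4.01 + 2.38) = 1.494 kΩ.
V_out = 12.6 × 1.494 / (39.0 + 1.494) = 12.6 × 1.494/40.49 = 0.465 V.

V_out ≈ 0.465 V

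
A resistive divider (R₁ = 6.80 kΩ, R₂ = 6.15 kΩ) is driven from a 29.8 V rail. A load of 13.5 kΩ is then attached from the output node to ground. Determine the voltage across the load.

The load sits in parallel with R₂: R₂‖R_L = (6.15 × 13.5) / (6.15 + 13.5) = 4.225 kΩ.
V_out = 29.8 × 4.225 / (6.80 + 4.225) = 29.8 × 4.225/11.03 = 11.4 V.
(Unloaded it would have been 14.2 V.)

V_out ≈ 11.4 V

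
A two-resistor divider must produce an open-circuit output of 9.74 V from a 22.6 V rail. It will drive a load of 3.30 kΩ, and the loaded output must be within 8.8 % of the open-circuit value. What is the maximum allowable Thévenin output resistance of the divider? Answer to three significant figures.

R_th ≤ 318 Ω

Loading drop = R_th/(R_th + R_L) ≤ 0.0880, so R_th ≤ R_L · ε/(1−ε) = 3.30 kΩ × 0.0880/0.9120 = 318 Ω.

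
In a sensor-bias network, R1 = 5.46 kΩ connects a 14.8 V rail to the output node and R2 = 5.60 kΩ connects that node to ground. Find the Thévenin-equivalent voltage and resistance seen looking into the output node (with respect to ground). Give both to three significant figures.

V_th = 7.49 V, R_th = 2.76 kΩ

V_th is the open-circuit tap voltage: 14.8 × 5.60/(5.46 + 5.60) = 7.49 V.
With the supply zeroed, R1 and R2 appear in parallel from the tap: R_th = R1‖R2 = (5.46 × 5.60)/11.06 = 2.76 kΩ.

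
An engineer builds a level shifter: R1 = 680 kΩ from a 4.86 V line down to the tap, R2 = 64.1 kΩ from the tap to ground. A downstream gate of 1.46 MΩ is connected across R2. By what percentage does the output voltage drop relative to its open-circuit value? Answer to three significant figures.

The divider's output (Thévenin) resistance is R1‖R2 = 58.58 kΩ.
Fractional drop under load = R_th/(R_th + R_L) = 58.58 / (58.58 + 1460) = 0.03857.
So the output falls by 3.86 %.

3.86 %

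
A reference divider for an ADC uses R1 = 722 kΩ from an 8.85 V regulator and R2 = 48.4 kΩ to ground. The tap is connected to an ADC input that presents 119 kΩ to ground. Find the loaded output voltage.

The load sits in parallel with R2: R2‖R_L = (48.4 × 119) / (48.4 + 119) = 34.41 kΩ.
V_out = 8.85 × 34.41 / (722 + 34.41) = 8.85 × 34.41/756.4 = 0.403 V.
(Unloaded it would have been 0.556 V.)

V_out ≈ 0.403 V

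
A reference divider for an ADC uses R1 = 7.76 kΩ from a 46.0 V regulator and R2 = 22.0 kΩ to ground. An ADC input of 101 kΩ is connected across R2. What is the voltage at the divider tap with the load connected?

The load sits in parallel with R2: R2‖R_L = (22.0 × 101) / (22.0 + 101) = 18.07 kΩ.
V_out = 46.0 × 18.07 / (7.76 + 18.07) = 46.0 × 18.07/25.83 = 32.2 V.
(Unloaded it would have been 34.0 V.)

V_out ≈ 32.2 V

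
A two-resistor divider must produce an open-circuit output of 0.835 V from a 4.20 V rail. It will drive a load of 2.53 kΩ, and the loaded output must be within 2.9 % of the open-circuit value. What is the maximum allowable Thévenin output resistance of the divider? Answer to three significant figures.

Loading drop = R_th/(R_th + R_L) ≤ 0.0290, so R_th ≤ R_L · ε/(1−ε) = 2.53 kΩ × 0.0290/0.9710 = 75.6 Ω.
(Any R1, R2 with R2/(R1+R2) = 0.199 and R1‖R2 ≤ 75.6 Ω will meet the spec.)

R_th ≤ 75.6 Ω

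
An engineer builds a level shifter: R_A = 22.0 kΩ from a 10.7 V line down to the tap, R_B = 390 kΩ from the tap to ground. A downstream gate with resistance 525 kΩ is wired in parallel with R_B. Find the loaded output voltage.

V_out ≈ 9.74 V

The load sits in parallel with R_B: R_B‖R_L = (390 × 525) / (390 + 525) = 223.8 kΩ.
V_out = 10.7 × 223.8 / (22.0 + 223.8) = 10.7 × 223.8/245.8 = 9.74 V.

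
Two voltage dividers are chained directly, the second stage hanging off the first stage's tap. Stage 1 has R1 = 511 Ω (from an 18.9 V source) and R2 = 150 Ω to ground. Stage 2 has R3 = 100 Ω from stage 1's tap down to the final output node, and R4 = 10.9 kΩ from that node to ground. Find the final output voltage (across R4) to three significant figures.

Stage 2 presents R3+R4 = 11000 Ω as a load on stage 1's tap.
Stage 1's lower leg becomes R2‖(R3+R4) = 148.0 Ω, so V_mid = 18.9 × 148.0/659.0 = 4.244 V.
Stage 2 is itself unloaded: V_out = V_mid × R4/(R3+R4) = 4.244 × 10900/11000 = 4.21 V.

V_out ≈ 4.21 V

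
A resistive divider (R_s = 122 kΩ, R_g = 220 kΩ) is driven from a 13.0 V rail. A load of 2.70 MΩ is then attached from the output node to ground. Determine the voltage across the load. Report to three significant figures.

The load sits in parallel with R_g: R_g‖R_L = (220 × 2700) / (220 + 2700) = 203.4 kΩ.
V_out = 13.0 × 203.4 / (122 + 203.4) = 13.0 × 203.4/325.4 = 8.13 V.

V_out ≈ 8.13 V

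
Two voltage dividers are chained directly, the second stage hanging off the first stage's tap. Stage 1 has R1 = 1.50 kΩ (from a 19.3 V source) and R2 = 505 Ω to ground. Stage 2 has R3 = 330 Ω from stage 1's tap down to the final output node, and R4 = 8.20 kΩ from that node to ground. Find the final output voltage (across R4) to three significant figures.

Stage 2 presents R3+R4 = 8530 Ω as a load on stage 1's tap.
Stage 1's lower leg becomes R2‖(R3+R4) = 476.8 Ω, so V_mid = 19.3 × 476.8/1977 = 4.655 V.
Stage 2 is itself unloaded: V_out = V_mid × R4/(R3+R4) = 4.655 × 8200/8530 = 4.47 V.

V_out ≈ 4.47 V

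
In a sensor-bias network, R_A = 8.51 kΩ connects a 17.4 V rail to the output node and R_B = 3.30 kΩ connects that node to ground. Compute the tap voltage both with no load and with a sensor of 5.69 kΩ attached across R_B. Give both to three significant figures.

Open-circuit: V = 17.4 × 3.30/(8.51 + 3.30) = 4.86 V.
With the load, R_B becomes R_B‖R_L = 2.089 kΩ, so V = 17.4 × 2.089/10.60 = 3.43 V.

Unloaded: 4.86 V; loaded: 3.43 V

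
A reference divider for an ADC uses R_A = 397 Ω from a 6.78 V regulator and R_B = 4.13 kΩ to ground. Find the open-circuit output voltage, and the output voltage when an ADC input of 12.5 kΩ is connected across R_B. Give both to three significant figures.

Unloaded: 6.19 V; loaded: 6.01 V

Open-circuit: V = 6.78 × 4130/(397 + 4130) = 6.19 V.
With the load, R_B becomes R_B‖R_L = 3104 Ω, so V = 6.78 × 3104/3501 = 6.01 V.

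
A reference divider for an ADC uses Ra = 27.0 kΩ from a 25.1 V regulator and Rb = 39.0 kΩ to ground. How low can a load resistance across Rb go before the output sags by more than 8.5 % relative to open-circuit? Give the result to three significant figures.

Output resistance R_th = Ra‖Rb = (27.0 × 39.0)/66.00 = 15.95 kΩ.
The fractional drop is R_th/(R_th + R_L); requiring this ≤ 0.0850 gives R_L ≥ R_th(1/0.0850 − 1) = 15.95 × 10.76 = 172 kΩ.

R_L(min) ≈ 172 kΩ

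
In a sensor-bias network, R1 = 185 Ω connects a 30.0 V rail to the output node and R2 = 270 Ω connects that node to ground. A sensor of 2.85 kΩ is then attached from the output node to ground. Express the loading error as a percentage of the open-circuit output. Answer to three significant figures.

The divider's output (Thévenin) resistance is R1‖R2 = 109.8 Ω.
Fractional drop under load = R_th/(R_th + R_L) = 109.8 / (109.8 + 2850) = 0.03709.
So the output falls by 3.71 %.

3.71 %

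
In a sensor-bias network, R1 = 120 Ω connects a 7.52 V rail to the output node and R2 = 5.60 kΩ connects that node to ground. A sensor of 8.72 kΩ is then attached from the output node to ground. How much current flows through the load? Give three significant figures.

R2‖R_L = 3410 Ω; V_out = 7.52 × 3410/3530 = 7.264 V.
I_L = V_out / R_L = 7.264 / 8.72 kΩ = 0.833 mA.

I_L ≈ 0.833 mA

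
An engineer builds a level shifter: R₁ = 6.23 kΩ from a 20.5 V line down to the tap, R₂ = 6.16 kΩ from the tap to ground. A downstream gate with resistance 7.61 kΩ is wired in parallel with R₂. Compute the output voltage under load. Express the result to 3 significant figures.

V_out ≈ 7.24 V

The load sits in parallel with R₂: R₂‖R_L = (6.16 × 7.61) / (6.16 + 7.61) = 3.404 kΩ.
V_out = 20.5 × 3.404 / (6.23 + 3.404) = 20.5 × 3.404/9.634 = 7.24 V.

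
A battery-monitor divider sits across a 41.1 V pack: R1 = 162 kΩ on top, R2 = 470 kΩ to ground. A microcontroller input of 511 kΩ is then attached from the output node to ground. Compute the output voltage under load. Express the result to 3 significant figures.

The load sits in parallel with R2: R2‖R_L = (470 × 511) / (470 + 511) = 244.8 kΩ.
V_out = 41.1 × 244.8 / (162 + 244.8) = 41.1 × 244.8/406.8 = 24.7 V.
(Unloaded it would have been 30.6 V.)

V_out ≈ 24.7 V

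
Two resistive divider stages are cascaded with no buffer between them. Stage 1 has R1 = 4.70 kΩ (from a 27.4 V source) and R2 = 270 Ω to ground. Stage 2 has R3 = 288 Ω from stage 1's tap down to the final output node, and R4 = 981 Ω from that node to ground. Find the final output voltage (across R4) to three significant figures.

V_out ≈ 0.958 V

Stage 2 presents R3+R4 = 1269 Ω as a load on stage 1's tap.
Stage 1's lower leg becomes R2‖(R3+R4) = 222.6 Ω, so V_mid = 27.4 × 222.6/4923 = 1.239 V.
Stage 2 is itself unloaded: V_out = V_mid × R4/(R3+R4) = 1.239 × 981/1269 = 0.958 V.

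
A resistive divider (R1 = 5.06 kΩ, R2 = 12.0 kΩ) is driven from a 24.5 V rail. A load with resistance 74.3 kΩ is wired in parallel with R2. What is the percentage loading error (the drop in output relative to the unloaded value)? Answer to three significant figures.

The divider's output (Thévenin) resistance is R1‖R2 = 3.559 kΩ.
Fractional drop under load = R_th/(R_th + R_L) = 3.559 / (3.559 + 74.3) = 0.04571.
So the output falls by 4.57 %.

4.57 %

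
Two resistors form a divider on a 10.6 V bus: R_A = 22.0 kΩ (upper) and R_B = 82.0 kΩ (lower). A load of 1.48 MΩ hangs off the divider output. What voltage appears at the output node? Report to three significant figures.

V_out ≈ 8.26 V

The load sits in parallel with R_B: R_B‖R_L = (82.0 × 1480) / (82.0 + 1480) = 77.70 kΩ.
V_out = 10.6 × 77.70 / (22.0 + 77.70) = 10.6 × 77.70/99.70 = 8.26 V.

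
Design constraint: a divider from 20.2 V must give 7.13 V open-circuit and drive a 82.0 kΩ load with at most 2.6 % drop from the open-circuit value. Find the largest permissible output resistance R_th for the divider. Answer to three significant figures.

Loading drop = R_th/(R_th + R_L) ≤ 0.0260, so R_th ≤ R_L · ε/(1−ε) = 82.0 kΩ × 0.0260/0.9740 = 2.19 kΩ.

R_th ≤ 2.19 kΩ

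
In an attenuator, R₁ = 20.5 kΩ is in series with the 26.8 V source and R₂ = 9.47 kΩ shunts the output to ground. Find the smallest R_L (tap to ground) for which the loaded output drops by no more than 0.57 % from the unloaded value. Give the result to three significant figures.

Output resistance R_th = R₁‖R₂ = (20.5 × 9.47)/29.97 = 6.478 kΩ.
The fractional drop is R_th/(R_th + R_L); requiring this ≤ 0.00570 gives R_L ≥ R_th(1/0.00570 − 1) = 6.478 × 174.4 = 1.13 MΩ.

R_L(min) ≈ 1.13 MΩ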